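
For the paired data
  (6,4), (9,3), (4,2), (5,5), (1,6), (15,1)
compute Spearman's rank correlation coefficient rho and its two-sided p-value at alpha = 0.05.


Step 1: Rank x and y separately (midranks; no ties here).
rank(x): 6->4, 9->5, 4->2, 5->3, 1->1, 15->6
rank(y): 4->4, 3->3, 2->2, 5->5, 6->6, 1->1
Step 2: d_i = R_x(i) - R_y(i); compute d_i^2.
  (4-4)^2=0, (5-3)^2=4, (2-2)^2=0, (3-5)^2=4, (1-6)^2=25, (6-1)^2=25
sum(d^2) = 58.
Step 3: rho = 1 - 6*58 / (6*(6^2 - 1)) = 1 - 348/210 = -0.657143.
Step 4: Under H0, t = rho * sqrt((n-2)/(1-rho^2)) = -1.7436 ~ t(4).
Step 5: Two-sided p-value from the t-distribution with 4 df = 0.156175.
Step 6: alpha = 0.05. fail to reject H0.

rho = -0.6571, p = 0.156175, fail to reject H0 at alpha = 0.05.


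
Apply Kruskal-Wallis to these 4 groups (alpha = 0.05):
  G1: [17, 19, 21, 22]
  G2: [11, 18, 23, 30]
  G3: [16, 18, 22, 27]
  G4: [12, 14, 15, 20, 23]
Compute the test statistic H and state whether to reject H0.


Step 1: Combine all N = 17 observations and assign midranks.
sorted (value, group, rank): (11,G2,1), (12,G4,2), (14,G4,3), (15,G4,4), (16,G3,5), (17,G1,6), (18,G2,7.5), (18,G3,7.5), (19,G1,9), (20,G4,10), (21,G1,11), (22,G1,12.5), (22,G3,12.5), (23,G2,14.5), (23,G4,14.5), (27,G3,16), (30,G2,17)
Step 2: Sum ranks within each group.
R_1 = 38.5 (n_1 = 4)
R_2 = 40 (n_2 = 4)
R_3 = 41 (n_3 = 4)
R_4 = 33.5 (n_4 = 5)
Step 3: H = 12/(N(N+1)) * sum(R_i^2/n_i) - 3(N+1)
     = 12/(17*18) * (38.5^2/4 + 40^2/4 + 41^2/4 + 33.5^2/5) - 3*18
     = 0.039216 * 1415.26 - 54
     = 1.500490.
Step 4: Ties present; correction factor C = 1 - 18/(17^3 - 17) = 0.996324. Corrected H = 1.500490 / 0.996324 = 1.506027.
Step 5: Under H0, H ~ chi^2(3); p-value = 0.680880.
Step 6: alpha = 0.05. fail to reject H0.

H = 1.5060, df = 3, p = 0.680880, fail to reject H0.


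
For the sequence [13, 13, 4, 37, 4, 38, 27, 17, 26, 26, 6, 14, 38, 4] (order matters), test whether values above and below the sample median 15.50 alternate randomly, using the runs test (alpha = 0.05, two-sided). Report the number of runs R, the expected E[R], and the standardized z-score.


Step 1: Compute median = 15.50; label A = above, B = below.
Labels in order: BBBABAAAAABBAB  (n_A = 7, n_B = 7)
Step 2: Count runs R = 7.
Step 3: Under H0 (random ordering), E[R] = 2*n_A*n_B/(n_A+n_B) + 1 = 2*7*7/14 + 1 = 8.0000.
        Var[R] = 2*n_A*n_B*(2*n_A*n_B - n_A - n_B) / ((n_A+n_B)^2 * (n_A+n_B-1)) = 8232/2548 = 3.2308.
        SD[R] = 1.7974.
Step 4: Continuity-corrected z = (R + 0.5 - E[R]) / SD[R] = (7 + 0.5 - 8.0000) / 1.7974 = -0.2782.
Step 5: Two-sided p-value via normal approximation = 2*(1 - Phi(|z|)) = 0.780879.
Step 6: alpha = 0.05. fail to reject H0.

R = 7, z = -0.2782, p = 0.780879, fail to reject H0.


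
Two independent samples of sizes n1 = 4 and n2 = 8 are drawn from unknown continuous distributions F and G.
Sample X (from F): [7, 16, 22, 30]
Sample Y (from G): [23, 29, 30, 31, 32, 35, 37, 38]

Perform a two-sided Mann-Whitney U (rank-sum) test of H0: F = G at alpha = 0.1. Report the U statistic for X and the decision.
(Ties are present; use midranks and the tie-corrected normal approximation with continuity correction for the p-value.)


Step 1: Combine and sort all 12 observations; assign midranks.
sorted (value, group): (7,X), (16,X), (22,X), (23,Y), (29,Y), (30,X), (30,Y), (31,Y), (32,Y), (35,Y), (37,Y), (38,Y)
ranks: 7->1, 16->2, 22->3, 23->4, 29->5, 30->6.5, 30->6.5, 31->8, 32->9, 35->10, 37->11, 38->12
Step 2: Rank sum for X: R1 = 1 + 2 + 3 + 6.5 = 12.5.
Step 3: U_X = R1 - n1(n1+1)/2 = 12.5 - 4*5/2 = 12.5 - 10 = 2.5.
       U_Y = n1*n2 - U_X = 32 - 2.5 = 29.5.
Step 4: Ties are present, so use the tie-corrected normal approximation (with continuity correction) for the p-value.
Step 5: p-value = 0.026980; compare to alpha = 0.1. reject H0.

U_X = 2.5, p = 0.026980, reject H0 at alpha = 0.1.


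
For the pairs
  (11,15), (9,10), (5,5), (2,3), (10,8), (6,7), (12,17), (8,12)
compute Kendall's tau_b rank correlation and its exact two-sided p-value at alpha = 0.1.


Step 1: Enumerate the 28 unordered pairs (i,j) with i<j and classify each by sign(x_j-x_i) * sign(y_j-y_i).
  (1,2):dx=-2,dy=-5->C; (1,3):dx=-6,dy=-10->C; (1,4):dx=-9,dy=-12->C; (1,5):dx=-1,dy=-7->C
  (1,6):dx=-5,dy=-8->C; (1,7):dx=+1,dy=+2->C; (1,8):dx=-3,dy=-3->C; (2,3):dx=-4,dy=-5->C
  (2,4):dx=-7,dy=-7->C; (2,5):dx=+1,dy=-2->D; (2,6):dx=-3,dy=-3->C; (2,7):dx=+3,dy=+7->C
  (2,8):dx=-1,dy=+2->D; (3,4):dx=-3,dy=-2->C; (3,5):dx=+5,dy=+3->C; (3,6):dx=+1,dy=+2->C
  (3,7):dx=+7,dy=+12->C; (3,8):dx=+3,dy=+7->C; (4,5):dx=+8,dy=+5->C; (4,6):dx=+4,dy=+4->C
  (4,7):dx=+10,dy=+14->C; (4,8):dx=+6,dy=+9->C; (5,6):dx=-4,dy=-1->C; (5,7):dx=+2,dy=+9->C
  (5,8):dx=-2,dy=+4->D; (6,7):dx=+6,dy=+10->C; (6,8):dx=+2,dy=+5->C; (7,8):dx=-4,dy=-5->C
Step 2: C = 25, D = 3, total pairs = 28.
Step 3: tau = (C - D)/(n(n-1)/2) = (25 - 3)/28 = 0.785714.
Step 4: Exact two-sided p-value (enumerate n! = 40320 permutations of y under H0): p = 0.005506.
Step 5: alpha = 0.1. reject H0.

tau_b = 0.7857 (C=25, D=3), p = 0.005506, reject H0.


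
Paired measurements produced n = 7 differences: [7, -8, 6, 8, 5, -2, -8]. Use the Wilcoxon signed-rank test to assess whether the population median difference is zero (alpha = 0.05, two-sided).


Step 1: Drop any zero differences (none here) and take |d_i|.
|d| = [7, 8, 6, 8, 5, 2, 8]
Step 2: Midrank |d_i| (ties get averaged ranks).
ranks: |7|->4, |8|->6, |6|->3, |8|->6, |5|->2, |2|->1, |8|->6
Step 3: Attach original signs; sum ranks with positive sign and with negative sign.
W+ = 4 + 3 + 6 + 2 = 15
W- = 6 + 1 + 6 = 13
(Check: W+ + W- = 28 should equal n(n+1)/2 = 28.)
Step 4: Test statistic W = min(W+, W-) = 13.
Step 5: Ties in |d|, so use the tie-corrected normal approximation.
        E[W] = n(n+1)/4 = 7*8/4 = 14.
        Tie groups: |d|=8 (t=3); sum(t^3 - t) = 24.
        Var[W] = n(n+1)(2n+1)/24 - sum(t^3-t)/48 = 840/24 - 24/48 = 34.5.
        z = (W - E[W]) / sqrt(Var[W]) = (13 - 14) / 5.8737 = -0.1703.
        Two-sided p = 2*Phi(z) = 0.864813.
Step 6: alpha = 0.05. fail to reject H0.

W+ = 15, W- = 13, W = min = 13, p = 0.864813, fail to reject H0.


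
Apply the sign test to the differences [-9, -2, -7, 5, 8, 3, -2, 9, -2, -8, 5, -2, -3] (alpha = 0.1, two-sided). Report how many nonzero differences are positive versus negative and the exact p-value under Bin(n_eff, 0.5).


Step 1: Discard zero differences. Original n = 13; n_eff = number of nonzero differences = 13.
Nonzero differences (with sign): -9, -2, -7, +5, +8, +3, -2, +9, -2, -8, +5, -2, -3
Step 2: Count signs: positive = 5, negative = 8.
Step 3: Under H0: P(positive) = 0.5, so the number of positives S ~ Bin(13, 0.5).
Step 4: Two-sided exact p-value = sum of Bin(13,0.5) probabilities at or below the observed probability = 0.581055.
Step 5: alpha = 0.1. fail to reject H0.

n_eff = 13, pos = 5, neg = 8, p = 0.581055, fail to reject H0.


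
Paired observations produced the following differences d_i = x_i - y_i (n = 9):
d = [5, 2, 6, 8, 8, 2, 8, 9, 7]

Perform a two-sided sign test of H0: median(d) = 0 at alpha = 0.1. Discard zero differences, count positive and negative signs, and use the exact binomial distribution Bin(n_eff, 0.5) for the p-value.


Step 1: Discard zero differences. Original n = 9; n_eff = number of nonzero differences = 9.
Nonzero differences (with sign): +5, +2, +6, +8, +8, +2, +8, +9, +7
Step 2: Count signs: positive = 9, negative = 0.
Step 3: Under H0: P(positive) = 0.5, so the number of positives S ~ Bin(9, 0.5).
Step 4: Two-sided exact p-value = sum of Bin(9,0.5) probabilities at or below the observed probability = 0.003906.
Step 5: alpha = 0.1. reject H0.

n_eff = 9, pos = 9, neg = 0, p = 0.003906, reject H0.


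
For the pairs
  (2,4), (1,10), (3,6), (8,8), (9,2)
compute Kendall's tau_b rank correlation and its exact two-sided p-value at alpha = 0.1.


Step 1: Enumerate the 10 unordered pairs (i,j) with i<j and classify each by sign(x_j-x_i) * sign(y_j-y_i).
  (1,2):dx=-1,dy=+6->D; (1,3):dx=+1,dy=+2->C; (1,4):dx=+6,dy=+4->C; (1,5):dx=+7,dy=-2->D
  (2,3):dx=+2,dy=-4->D; (2,4):dx=+7,dy=-2->D; (2,5):dx=+8,dy=-8->D; (3,4):dx=+5,dy=+2->C
  (3,5):dx=+6,dy=-4->D; (4,5):dx=+1,dy=-6->D
Step 2: C = 3, D = 7, total pairs = 10.
Step 3: tau = (C - D)/(n(n-1)/2) = (3 - 7)/10 = -0.400000.
Step 4: Exact two-sided p-value (enumerate n! = 120 permutations of y under H0): p = 0.483333.
Step 5: alpha = 0.1. fail to reject H0.

tau_b = -0.4000 (C=3, D=7), p = 0.483333, fail to reject H0.


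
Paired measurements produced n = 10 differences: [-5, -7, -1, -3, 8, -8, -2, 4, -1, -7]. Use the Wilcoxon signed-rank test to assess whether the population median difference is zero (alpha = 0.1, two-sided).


Step 1: Drop any zero differences (none here) and take |d_i|.
|d| = [5, 7, 1, 3, 8, 8, 2, 4, 1, 7]
Step 2: Midrank |d_i| (ties get averaged ranks).
ranks: |5|->6, |7|->7.5, |1|->1.5, |3|->4, |8|->9.5, |8|->9.5, |2|->3, |4|->5, |1|->1.5, |7|->7.5
Step 3: Attach original signs; sum ranks with positive sign and with negative sign.
W+ = 9.5 + 5 = 14.5
W- = 6 + 7.5 + 1.5 + 4 + 9.5 + 3 + 1.5 + 7.5 = 40.5
(Check: W+ + W- = 55 should equal n(n+1)/2 = 55.)
Step 4: Test statistic W = min(W+, W-) = 14.5.
Step 5: Ties in |d|, so use the tie-corrected normal approximation.
        E[W] = n(n+1)/4 = 10*11/4 = 27.5.
        Tie groups: |d|=1 (t=2), |d|=7 (t=2), |d|=8 (t=2); sum(t^3 - t) = 18.
        Var[W] = n(n+1)(2n+1)/24 - sum(t^3-t)/48 = 2310/24 - 18/48 = 95.875.
        z = (W - E[W]) / sqrt(Var[W]) = (14.5 - 27.5) / 9.7916 = -1.3277.
        Two-sided p = 2*Phi(z) = 0.184287.
Step 6: alpha = 0.1. fail to reject H0.

W+ = 14.5, W- = 40.5, W = min = 14.5, p = 0.184287, fail to reject H0.


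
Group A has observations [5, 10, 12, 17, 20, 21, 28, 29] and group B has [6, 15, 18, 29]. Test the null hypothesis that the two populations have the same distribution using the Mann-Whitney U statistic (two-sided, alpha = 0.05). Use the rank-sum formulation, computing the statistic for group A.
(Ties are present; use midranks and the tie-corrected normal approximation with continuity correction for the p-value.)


Step 1: Combine and sort all 12 observations; assign midranks.
sorted (value, group): (5,X), (6,Y), (10,X), (12,X), (15,Y), (17,X), (18,Y), (20,X), (21,X), (28,X), (29,X), (29,Y)
ranks: 5->1, 6->2, 10->3, 12->4, 15->5, 17->6, 18->7, 20->8, 21->9, 28->10, 29->11.5, 29->11.5
Step 2: Rank sum for X: R1 = 1 + 3 + 4 + 6 + 8 + 9 + 10 + 11.5 = 52.5.
Step 3: U_X = R1 - n1(n1+1)/2 = 52.5 - 8*9/2 = 52.5 - 36 = 16.5.
       U_Y = n1*n2 - U_X = 32 - 16.5 = 15.5.
Step 4: Ties are present, so use the tie-corrected normal approximation (with continuity correction) for the p-value.
Step 5: p-value = 1.000000; compare to alpha = 0.05. fail to reject H0.

U_X = 16.5, p = 1.000000, fail to reject H0 at alpha = 0.05.


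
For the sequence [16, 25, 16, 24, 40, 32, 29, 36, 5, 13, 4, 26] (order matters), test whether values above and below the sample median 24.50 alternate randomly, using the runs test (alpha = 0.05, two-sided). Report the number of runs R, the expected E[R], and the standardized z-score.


Step 1: Compute median = 24.50; label A = above, B = below.
Labels in order: BABBAAAABBBA  (n_A = 6, n_B = 6)
Step 2: Count runs R = 6.
Step 3: Under H0 (random ordering), E[R] = 2*n_A*n_B/(n_A+n_B) + 1 = 2*6*6/12 + 1 = 7.0000.
        Var[R] = 2*n_A*n_B*(2*n_A*n_B - n_A - n_B) / ((n_A+n_B)^2 * (n_A+n_B-1)) = 4320/1584 = 2.7273.
        SD[R] = 1.6514.
Step 4: Continuity-corrected z = (R + 0.5 - E[R]) / SD[R] = (6 + 0.5 - 7.0000) / 1.6514 = -0.3028.
Step 5: Two-sided p-value via normal approximation = 2*(1 - Phi(|z|)) = 0.762069.
Step 6: alpha = 0.05. fail to reject H0.

R = 6, z = -0.3028, p = 0.762069, fail to reject H0.


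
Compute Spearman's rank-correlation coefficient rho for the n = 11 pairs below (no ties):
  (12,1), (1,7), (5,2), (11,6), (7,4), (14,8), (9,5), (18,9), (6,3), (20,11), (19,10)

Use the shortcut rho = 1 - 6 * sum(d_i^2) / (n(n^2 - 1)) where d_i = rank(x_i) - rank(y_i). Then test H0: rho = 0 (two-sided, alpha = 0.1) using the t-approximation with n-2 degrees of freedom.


Step 1: Rank x and y separately (midranks; no ties here).
rank(x): 12->7, 1->1, 5->2, 11->6, 7->4, 14->8, 9->5, 18->9, 6->3, 20->11, 19->10
rank(y): 1->1, 7->7, 2->2, 6->6, 4->4, 8->8, 5->5, 9->9, 3->3, 11->11, 10->10
Step 2: d_i = R_x(i) - R_y(i); compute d_i^2.
  (7-1)^2=36, (1-7)^2=36, (2-2)^2=0, (6-6)^2=0, (4-4)^2=0, (8-8)^2=0, (5-5)^2=0, (9-9)^2=0, (3-3)^2=0, (11-11)^2=0, (10-10)^2=0
sum(d^2) = 72.
Step 3: rho = 1 - 6*72 / (11*(11^2 - 1)) = 1 - 432/1320 = 0.672727.
Step 4: Under H0, t = rho * sqrt((n-2)/(1-rho^2)) = 2.7277 ~ t(9).
Step 5: Two-sided p-value from the t-distribution with 9 df = 0.023313.
Step 6: alpha = 0.1. reject H0.

rho = 0.6727, p = 0.023313, reject H0 at alpha = 0.1.


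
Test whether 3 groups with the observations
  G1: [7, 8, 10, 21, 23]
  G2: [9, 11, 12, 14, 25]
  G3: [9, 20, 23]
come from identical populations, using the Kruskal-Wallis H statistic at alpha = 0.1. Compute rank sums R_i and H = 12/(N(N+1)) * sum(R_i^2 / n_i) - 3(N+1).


Step 1: Combine all N = 13 observations and assign midranks.
sorted (value, group, rank): (7,G1,1), (8,G1,2), (9,G2,3.5), (9,G3,3.5), (10,G1,5), (11,G2,6), (12,G2,7), (14,G2,8), (20,G3,9), (21,G1,10), (23,G1,11.5), (23,G3,11.5), (25,G2,13)
Step 2: Sum ranks within each group.
R_1 = 29.5 (n_1 = 5)
R_2 = 37.5 (n_2 = 5)
R_3 = 24 (n_3 = 3)
Step 3: H = 12/(N(N+1)) * sum(R_i^2/n_i) - 3(N+1)
     = 12/(13*14) * (29.5^2/5 + 37.5^2/5 + 24^2/3) - 3*14
     = 0.065934 * 647.3 - 42
     = 0.679121.
Step 4: Ties present; correction factor C = 1 - 12/(13^3 - 13) = 0.994505. Corrected H = 0.679121 / 0.994505 = 0.682873.
Step 5: Under H0, H ~ chi^2(2); p-value = 0.710749.
Step 6: alpha = 0.1. fail to reject H0.

H = 0.6829, df = 2, p = 0.710749, fail to reject H0.


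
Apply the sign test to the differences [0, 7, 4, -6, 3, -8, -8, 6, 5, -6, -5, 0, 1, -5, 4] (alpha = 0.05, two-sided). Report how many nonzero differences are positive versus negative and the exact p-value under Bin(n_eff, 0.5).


Step 1: Discard zero differences. Original n = 15; n_eff = number of nonzero differences = 13.
Nonzero differences (with sign): +7, +4, -6, +3, -8, -8, +6, +5, -6, -5, +1, -5, +4
Step 2: Count signs: positive = 7, negative = 6.
Step 3: Under H0: P(positive) = 0.5, so the number of positives S ~ Bin(13, 0.5).
Step 4: Two-sided exact p-value = sum of Bin(13,0.5) probabilities at or below the observed probability = 1.000000.
Step 5: alpha = 0.05. fail to reject H0.

n_eff = 13, pos = 7, neg = 6, p = 1.000000, fail to reject H0.


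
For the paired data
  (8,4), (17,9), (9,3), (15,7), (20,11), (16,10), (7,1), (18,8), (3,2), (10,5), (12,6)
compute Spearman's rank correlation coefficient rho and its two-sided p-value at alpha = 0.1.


Step 1: Rank x and y separately (midranks; no ties here).
rank(x): 8->3, 17->9, 9->4, 15->7, 20->11, 16->8, 7->2, 18->10, 3->1, 10->5, 12->6
rank(y): 4->4, 9->9, 3->3, 7->7, 11->11, 10->10, 1->1, 8->8, 2->2, 5->5, 6->6
Step 2: d_i = R_x(i) - R_y(i); compute d_i^2.
  (3-4)^2=1, (9-9)^2=0, (4-3)^2=1, (7-7)^2=0, (11-11)^2=0, (8-10)^2=4, (2-1)^2=1, (10-8)^2=4, (1-2)^2=1, (5-5)^2=0, (6-6)^2=0
sum(d^2) = 12.
Step 3: rho = 1 - 6*12 / (11*(11^2 - 1)) = 1 - 72/1320 = 0.945455.
Step 4: Under H0, t = rho * sqrt((n-2)/(1-rho^2)) = 8.7071 ~ t(9).
Step 5: Two-sided p-value from the t-distribution with 9 df = 0.000011.
Step 6: alpha = 0.1. reject H0.

rho = 0.9455, p = 0.000011, reject H0 at alpha = 0.1.


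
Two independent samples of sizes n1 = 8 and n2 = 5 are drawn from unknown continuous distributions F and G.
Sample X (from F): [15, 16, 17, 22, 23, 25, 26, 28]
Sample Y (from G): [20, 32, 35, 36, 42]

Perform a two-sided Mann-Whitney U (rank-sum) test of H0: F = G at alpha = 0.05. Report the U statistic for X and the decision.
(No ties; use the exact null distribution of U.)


Step 1: Combine and sort all 13 observations; assign midranks.
sorted (value, group): (15,X), (16,X), (17,X), (20,Y), (22,X), (23,X), (25,X), (26,X), (28,X), (32,Y), (35,Y), (36,Y), (42,Y)
ranks: 15->1, 16->2, 17->3, 20->4, 22->5, 23->6, 25->7, 26->8, 28->9, 32->10, 35->11, 36->12, 42->13
Step 2: Rank sum for X: R1 = 1 + 2 + 3 + 5 + 6 + 7 + 8 + 9 = 41.
Step 3: U_X = R1 - n1(n1+1)/2 = 41 - 8*9/2 = 41 - 36 = 5.
       U_Y = n1*n2 - U_X = 40 - 5 = 35.
Step 4: No ties, so the exact null distribution of U (based on enumerating the C(13,8) = 1287 equally likely rank assignments) gives the two-sided p-value.
Step 5: p-value = 0.029526; compare to alpha = 0.05. reject H0.

U_X = 5, p = 0.029526, reject H0 at alpha = 0.05.


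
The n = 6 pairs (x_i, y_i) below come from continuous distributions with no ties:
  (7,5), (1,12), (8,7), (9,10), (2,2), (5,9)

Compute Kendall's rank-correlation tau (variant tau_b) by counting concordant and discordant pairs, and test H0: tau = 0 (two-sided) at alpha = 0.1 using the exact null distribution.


Step 1: Enumerate the 15 unordered pairs (i,j) with i<j and classify each by sign(x_j-x_i) * sign(y_j-y_i).
  (1,2):dx=-6,dy=+7->D; (1,3):dx=+1,dy=+2->C; (1,4):dx=+2,dy=+5->C; (1,5):dx=-5,dy=-3->C
  (1,6):dx=-2,dy=+4->D; (2,3):dx=+7,dy=-5->D; (2,4):dx=+8,dy=-2->D; (2,5):dx=+1,dy=-10->D
  (2,6):dx=+4,dy=-3->D; (3,4):dx=+1,dy=+3->C; (3,5):dx=-6,dy=-5->C; (3,6):dx=-3,dy=+2->D
  (4,5):dx=-7,dy=-8->C; (4,6):dx=-4,dy=-1->C; (5,6):dx=+3,dy=+7->C
Step 2: C = 8, D = 7, total pairs = 15.
Step 3: tau = (C - D)/(n(n-1)/2) = (8 - 7)/15 = 0.066667.
Step 4: Exact two-sided p-value (enumerate n! = 720 permutations of y under H0): p = 1.000000.
Step 5: alpha = 0.1. fail to reject H0.

tau_b = 0.0667 (C=8, D=7), p = 1.000000, fail to reject H0.


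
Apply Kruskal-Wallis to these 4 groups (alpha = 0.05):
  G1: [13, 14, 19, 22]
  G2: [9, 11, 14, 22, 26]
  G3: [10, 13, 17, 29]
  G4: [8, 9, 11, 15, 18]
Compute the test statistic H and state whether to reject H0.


Step 1: Combine all N = 18 observations and assign midranks.
sorted (value, group, rank): (8,G4,1), (9,G2,2.5), (9,G4,2.5), (10,G3,4), (11,G2,5.5), (11,G4,5.5), (13,G1,7.5), (13,G3,7.5), (14,G1,9.5), (14,G2,9.5), (15,G4,11), (17,G3,12), (18,G4,13), (19,G1,14), (22,G1,15.5), (22,G2,15.5), (26,G2,17), (29,G3,18)
Step 2: Sum ranks within each group.
R_1 = 46.5 (n_1 = 4)
R_2 = 50 (n_2 = 5)
R_3 = 41.5 (n_3 = 4)
R_4 = 33 (n_4 = 5)
Step 3: H = 12/(N(N+1)) * sum(R_i^2/n_i) - 3(N+1)
     = 12/(18*19) * (46.5^2/4 + 50^2/5 + 41.5^2/4 + 33^2/5) - 3*19
     = 0.035088 * 1688.92 - 57
     = 2.260526.
Step 4: Ties present; correction factor C = 1 - 30/(18^3 - 18) = 0.994840. Corrected H = 2.260526 / 0.994840 = 2.272251.
Step 5: Under H0, H ~ chi^2(3); p-value = 0.517858.
Step 6: alpha = 0.05. fail to reject H0.

H = 2.2723, df = 3, p = 0.517858, fail to reject H0.


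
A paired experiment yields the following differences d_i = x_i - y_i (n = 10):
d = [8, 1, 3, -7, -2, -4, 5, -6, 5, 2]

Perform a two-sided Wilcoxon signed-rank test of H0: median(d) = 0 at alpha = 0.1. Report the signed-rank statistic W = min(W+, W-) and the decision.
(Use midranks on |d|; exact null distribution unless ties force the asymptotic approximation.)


Step 1: Drop any zero differences (none here) and take |d_i|.
|d| = [8, 1, 3, 7, 2, 4, 5, 6, 5, 2]
Step 2: Midrank |d_i| (ties get averaged ranks).
ranks: |8|->10, |1|->1, |3|->4, |7|->9, |2|->2.5, |4|->5, |5|->6.5, |6|->8, |5|->6.5, |2|->2.5
Step 3: Attach original signs; sum ranks with positive sign and with negative sign.
W+ = 10 + 1 + 4 + 6.5 + 6.5 + 2.5 = 30.5
W- = 9 + 2.5 + 5 + 8 = 24.5
(Check: W+ + W- = 55 should equal n(n+1)/2 = 55.)
Step 4: Test statistic W = min(W+, W-) = 24.5.
Step 5: Ties in |d|, so use the tie-corrected normal approximation.
        E[W] = n(n+1)/4 = 10*11/4 = 27.5.
        Tie groups: |d|=2 (t=2), |d|=5 (t=2); sum(t^3 - t) = 12.
        Var[W] = n(n+1)(2n+1)/24 - sum(t^3-t)/48 = 2310/24 - 12/48 = 96.
        z = (W - E[W]) / sqrt(Var[W]) = (24.5 - 27.5) / 9.7980 = -0.3062.
        Two-sided p = 2*Phi(z) = 0.759463.
Step 6: alpha = 0.1. fail to reject H0.

W+ = 30.5, W- = 24.5, W = min = 24.5, p = 0.759463, fail to reject H0.


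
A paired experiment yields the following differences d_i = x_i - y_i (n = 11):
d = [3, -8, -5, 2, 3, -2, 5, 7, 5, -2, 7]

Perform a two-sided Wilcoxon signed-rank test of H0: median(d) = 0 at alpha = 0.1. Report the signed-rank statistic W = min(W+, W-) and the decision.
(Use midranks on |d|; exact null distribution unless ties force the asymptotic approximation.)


Step 1: Drop any zero differences (none here) and take |d_i|.
|d| = [3, 8, 5, 2, 3, 2, 5, 7, 5, 2, 7]
Step 2: Midrank |d_i| (ties get averaged ranks).
ranks: |3|->4.5, |8|->11, |5|->7, |2|->2, |3|->4.5, |2|->2, |5|->7, |7|->9.5, |5|->7, |2|->2, |7|->9.5
Step 3: Attach original signs; sum ranks with positive sign and with negative sign.
W+ = 4.5 + 2 + 4.5 + 7 + 9.5 + 7 + 9.5 = 44
W- = 11 + 7 + 2 + 2 = 22
(Check: W+ + W- = 66 should equal n(n+1)/2 = 66.)
Step 4: Test statistic W = min(W+, W-) = 22.
Step 5: Ties in |d|, so use the tie-corrected normal approximation.
        E[W] = n(n+1)/4 = 11*12/4 = 33.
        Tie groups: |d|=2 (t=3), |d|=3 (t=2), |d|=5 (t=3), |d|=7 (t=2); sum(t^3 - t) = 60.
        Var[W] = n(n+1)(2n+1)/24 - sum(t^3-t)/48 = 3036/24 - 60/48 = 125.25.
        z = (W - E[W]) / sqrt(Var[W]) = (22 - 33) / 11.1915 = -0.9829.
        Two-sided p = 2*Phi(z) = 0.325663.
Step 6: alpha = 0.1. fail to reject H0.

W+ = 44, W- = 22, W = min = 22, p = 0.325663, fail to reject H0.


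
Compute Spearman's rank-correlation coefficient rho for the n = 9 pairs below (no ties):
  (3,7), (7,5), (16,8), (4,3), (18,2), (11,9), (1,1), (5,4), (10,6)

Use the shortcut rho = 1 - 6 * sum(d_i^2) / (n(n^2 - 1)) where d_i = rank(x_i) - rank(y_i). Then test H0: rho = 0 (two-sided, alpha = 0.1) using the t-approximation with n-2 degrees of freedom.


Step 1: Rank x and y separately (midranks; no ties here).
rank(x): 3->2, 7->5, 16->8, 4->3, 18->9, 11->7, 1->1, 5->4, 10->6
rank(y): 7->7, 5->5, 8->8, 3->3, 2->2, 9->9, 1->1, 4->4, 6->6
Step 2: d_i = R_x(i) - R_y(i); compute d_i^2.
  (2-7)^2=25, (5-5)^2=0, (8-8)^2=0, (3-3)^2=0, (9-2)^2=49, (7-9)^2=4, (1-1)^2=0, (4-4)^2=0, (6-6)^2=0
sum(d^2) = 78.
Step 3: rho = 1 - 6*78 / (9*(9^2 - 1)) = 1 - 468/720 = 0.350000.
Step 4: Under H0, t = rho * sqrt((n-2)/(1-rho^2)) = 0.9885 ~ t(7).
Step 5: Two-sided p-value from the t-distribution with 7 df = 0.355820.
Step 6: alpha = 0.1. fail to reject H0.

rho = 0.3500, p = 0.355820, fail to reject H0 at alpha = 0.1.


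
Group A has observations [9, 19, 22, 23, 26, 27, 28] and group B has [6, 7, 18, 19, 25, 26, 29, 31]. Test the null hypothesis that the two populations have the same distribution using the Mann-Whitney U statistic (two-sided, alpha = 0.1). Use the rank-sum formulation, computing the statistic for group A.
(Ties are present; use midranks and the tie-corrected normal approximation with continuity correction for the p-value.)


Step 1: Combine and sort all 15 observations; assign midranks.
sorted (value, group): (6,Y), (7,Y), (9,X), (18,Y), (19,X), (19,Y), (22,X), (23,X), (25,Y), (26,X), (26,Y), (27,X), (28,X), (29,Y), (31,Y)
ranks: 6->1, 7->2, 9->3, 18->4, 19->5.5, 19->5.5, 22->7, 23->8, 25->9, 26->10.5, 26->10.5, 27->12, 28->13, 29->14, 31->15
Step 2: Rank sum for X: R1 = 3 + 5.5 + 7 + 8 + 10.5 + 12 + 13 = 59.
Step 3: U_X = R1 - n1(n1+1)/2 = 59 - 7*8/2 = 59 - 28 = 31.
       U_Y = n1*n2 - U_X = 56 - 31 = 25.
Step 4: Ties are present, so use the tie-corrected normal approximation (with continuity correction) for the p-value.
Step 5: p-value = 0.771941; compare to alpha = 0.1. fail to reject H0.

U_X = 31, p = 0.771941, fail to reject H0 at alpha = 0.1.


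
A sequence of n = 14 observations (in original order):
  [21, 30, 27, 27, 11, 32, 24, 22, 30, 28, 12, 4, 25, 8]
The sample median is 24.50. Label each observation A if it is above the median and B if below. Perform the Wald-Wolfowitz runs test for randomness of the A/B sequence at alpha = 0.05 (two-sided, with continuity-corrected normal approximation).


Step 1: Compute median = 24.50; label A = above, B = below.
Labels in order: BAAABABBAABBAB  (n_A = 7, n_B = 7)
Step 2: Count runs R = 9.
Step 3: Under H0 (random ordering), E[R] = 2*n_A*n_B/(n_A+n_B) + 1 = 2*7*7/14 + 1 = 8.0000.
        Var[R] = 2*n_A*n_B*(2*n_A*n_B - n_A - n_B) / ((n_A+n_B)^2 * (n_A+n_B-1)) = 8232/2548 = 3.2308.
        SD[R] = 1.7974.
Step 4: Continuity-corrected z = (R - 0.5 - E[R]) / SD[R] = (9 - 0.5 - 8.0000) / 1.7974 = 0.2782.
Step 5: Two-sided p-value via normal approximation = 2*(1 - Phi(|z|)) = 0.780879.
Step 6: alpha = 0.05. fail to reject H0.

R = 9, z = 0.2782, p = 0.780879, fail to reject H0.


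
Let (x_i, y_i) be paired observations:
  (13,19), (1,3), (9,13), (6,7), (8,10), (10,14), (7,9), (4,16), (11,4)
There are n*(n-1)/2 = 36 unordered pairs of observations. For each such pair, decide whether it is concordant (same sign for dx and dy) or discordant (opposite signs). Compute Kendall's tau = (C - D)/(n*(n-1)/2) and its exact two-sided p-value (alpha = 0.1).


Step 1: Enumerate the 36 unordered pairs (i,j) with i<j and classify each by sign(x_j-x_i) * sign(y_j-y_i).
  (1,2):dx=-12,dy=-16->C; (1,3):dx=-4,dy=-6->C; (1,4):dx=-7,dy=-12->C; (1,5):dx=-5,dy=-9->C
  (1,6):dx=-3,dy=-5->C; (1,7):dx=-6,dy=-10->C; (1,8):dx=-9,dy=-3->C; (1,9):dx=-2,dy=-15->C
  (2,3):dx=+8,dy=+10->C; (2,4):dx=+5,dy=+4->C; (2,5):dx=+7,dy=+7->C; (2,6):dx=+9,dy=+11->C
  (2,7):dx=+6,dy=+6->C; (2,8):dx=+3,dy=+13->C; (2,9):dx=+10,dy=+1->C; (3,4):dx=-3,dy=-6->C
  (3,5):dx=-1,dy=-3->C; (3,6):dx=+1,dy=+1->C; (3,7):dx=-2,dy=-4->C; (3,8):dx=-5,dy=+3->D
  (3,9):dx=+2,dy=-9->D; (4,5):dx=+2,dy=+3->C; (4,6):dx=+4,dy=+7->C; (4,7):dx=+1,dy=+2->C
  (4,8):dx=-2,dy=+9->D; (4,9):dx=+5,dy=-3->D; (5,6):dx=+2,dy=+4->C; (5,7):dx=-1,dy=-1->C
  (5,8):dx=-4,dy=+6->D; (5,9):dx=+3,dy=-6->D; (6,7):dx=-3,dy=-5->C; (6,8):dx=-6,dy=+2->D
  (6,9):dx=+1,dy=-10->D; (7,8):dx=-3,dy=+7->D; (7,9):dx=+4,dy=-5->D; (8,9):dx=+7,dy=-12->D
Step 2: C = 25, D = 11, total pairs = 36.
Step 3: tau = (C - D)/(n(n-1)/2) = (25 - 11)/36 = 0.388889.
Step 4: Exact two-sided p-value (enumerate n! = 362880 permutations of y under H0): p = 0.180181.
Step 5: alpha = 0.1. fail to reject H0.

tau_b = 0.3889 (C=25, D=11), p = 0.180181, fail to reject H0.


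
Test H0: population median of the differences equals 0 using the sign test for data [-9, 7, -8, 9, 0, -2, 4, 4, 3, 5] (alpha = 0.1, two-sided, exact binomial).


Step 1: Discard zero differences. Original n = 10; n_eff = number of nonzero differences = 9.
Nonzero differences (with sign): -9, +7, -8, +9, -2, +4, +4, +3, +5
Step 2: Count signs: positive = 6, negative = 3.
Step 3: Under H0: P(positive) = 0.5, so the number of positives S ~ Bin(9, 0.5).
Step 4: Two-sided exact p-value = sum of Bin(9,0.5) probabilities at or below the observed probability = 0.507812.
Step 5: alpha = 0.1. fail to reject H0.

n_eff = 9, pos = 6, neg = 3, p = 0.507812, fail to reject H0.


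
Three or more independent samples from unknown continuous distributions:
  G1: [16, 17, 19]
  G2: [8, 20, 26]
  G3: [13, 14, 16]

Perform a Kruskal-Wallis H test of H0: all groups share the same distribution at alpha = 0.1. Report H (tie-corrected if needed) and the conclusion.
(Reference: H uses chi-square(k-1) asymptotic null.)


Step 1: Combine all N = 9 observations and assign midranks.
sorted (value, group, rank): (8,G2,1), (13,G3,2), (14,G3,3), (16,G1,4.5), (16,G3,4.5), (17,G1,6), (19,G1,7), (20,G2,8), (26,G2,9)
Step 2: Sum ranks within each group.
R_1 = 17.5 (n_1 = 3)
R_2 = 18 (n_2 = 3)
R_3 = 9.5 (n_3 = 3)
Step 3: H = 12/(N(N+1)) * sum(R_i^2/n_i) - 3(N+1)
     = 12/(9*10) * (17.5^2/3 + 18^2/3 + 9.5^2/3) - 3*10
     = 0.133333 * 240.167 - 30
     = 2.022222.
Step 4: Ties present; correction factor C = 1 - 6/(9^3 - 9) = 0.991667. Corrected H = 2.022222 / 0.991667 = 2.039216.
Step 5: Under H0, H ~ chi^2(2); p-value = 0.360736.
Step 6: alpha = 0.1. fail to reject H0.

H = 2.0392, df = 2, p = 0.360736, fail to reject H0.


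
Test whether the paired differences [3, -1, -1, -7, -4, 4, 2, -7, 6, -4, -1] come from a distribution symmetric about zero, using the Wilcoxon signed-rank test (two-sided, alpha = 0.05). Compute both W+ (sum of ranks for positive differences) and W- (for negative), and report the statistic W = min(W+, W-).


Step 1: Drop any zero differences (none here) and take |d_i|.
|d| = [3, 1, 1, 7, 4, 4, 2, 7, 6, 4, 1]
Step 2: Midrank |d_i| (ties get averaged ranks).
ranks: |3|->5, |1|->2, |1|->2, |7|->10.5, |4|->7, |4|->7, |2|->4, |7|->10.5, |6|->9, |4|->7, |1|->2
Step 3: Attach original signs; sum ranks with positive sign and with negative sign.
W+ = 5 + 7 + 4 + 9 = 25
W- = 2 + 2 + 10.5 + 7 + 10.5 + 7 + 2 = 41
(Check: W+ + W- = 66 should equal n(n+1)/2 = 66.)
Step 4: Test statistic W = min(W+, W-) = 25.
Step 5: Ties in |d|, so use the tie-corrected normal approximation.
        E[W] = n(n+1)/4 = 11*12/4 = 33.
        Tie groups: |d|=1 (t=3), |d|=4 (t=3), |d|=7 (t=2); sum(t^3 - t) = 54.
        Var[W] = n(n+1)(2n+1)/24 - sum(t^3-t)/48 = 3036/24 - 54/48 = 125.375.
        z = (W - E[W]) / sqrt(Var[W]) = (25 - 33) / 11.1971 = -0.7145.
        Two-sided p = 2*Phi(z) = 0.474936.
Step 6: alpha = 0.05. fail to reject H0.

W+ = 25, W- = 41, W = min = 25, p = 0.474936, fail to reject H0.


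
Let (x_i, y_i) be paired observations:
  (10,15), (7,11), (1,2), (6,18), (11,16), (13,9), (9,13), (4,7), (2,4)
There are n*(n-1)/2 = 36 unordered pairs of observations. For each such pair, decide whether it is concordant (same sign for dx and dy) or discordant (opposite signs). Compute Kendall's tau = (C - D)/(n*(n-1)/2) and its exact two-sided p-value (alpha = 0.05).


Step 1: Enumerate the 36 unordered pairs (i,j) with i<j and classify each by sign(x_j-x_i) * sign(y_j-y_i).
  (1,2):dx=-3,dy=-4->C; (1,3):dx=-9,dy=-13->C; (1,4):dx=-4,dy=+3->D; (1,5):dx=+1,dy=+1->C
  (1,6):dx=+3,dy=-6->D; (1,7):dx=-1,dy=-2->C; (1,8):dx=-6,dy=-8->C; (1,9):dx=-8,dy=-11->C
  (2,3):dx=-6,dy=-9->C; (2,4):dx=-1,dy=+7->D; (2,5):dx=+4,dy=+5->C; (2,6):dx=+6,dy=-2->D
  (2,7):dx=+2,dy=+2->C; (2,8):dx=-3,dy=-4->C; (2,9):dx=-5,dy=-7->C; (3,4):dx=+5,dy=+16->C
  (3,5):dx=+10,dy=+14->C; (3,6):dx=+12,dy=+7->C; (3,7):dx=+8,dy=+11->C; (3,8):dx=+3,dy=+5->C
  (3,9):dx=+1,dy=+2->C; (4,5):dx=+5,dy=-2->D; (4,6):dx=+7,dy=-9->D; (4,7):dx=+3,dy=-5->D
  (4,8):dx=-2,dy=-11->C; (4,9):dx=-4,dy=-14->C; (5,6):dx=+2,dy=-7->D; (5,7):dx=-2,dy=-3->C
  (5,8):dx=-7,dy=-9->C; (5,9):dx=-9,dy=-12->C; (6,7):dx=-4,dy=+4->D; (6,8):dx=-9,dy=-2->C
  (6,9):dx=-11,dy=-5->C; (7,8):dx=-5,dy=-6->C; (7,9):dx=-7,dy=-9->C; (8,9):dx=-2,dy=-3->C
Step 2: C = 27, D = 9, total pairs = 36.
Step 3: tau = (C - D)/(n(n-1)/2) = (27 - 9)/36 = 0.500000.
Step 4: Exact two-sided p-value (enumerate n! = 362880 permutations of y under H0): p = 0.075176.
Step 5: alpha = 0.05. fail to reject H0.

tau_b = 0.5000 (C=27, D=9), p = 0.075176, fail to reject H0.


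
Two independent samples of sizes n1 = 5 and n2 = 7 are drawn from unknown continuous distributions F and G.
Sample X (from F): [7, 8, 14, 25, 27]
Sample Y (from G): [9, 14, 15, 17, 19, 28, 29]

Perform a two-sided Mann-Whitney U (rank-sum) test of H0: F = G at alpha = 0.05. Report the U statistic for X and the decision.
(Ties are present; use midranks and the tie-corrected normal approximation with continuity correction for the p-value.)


Step 1: Combine and sort all 12 observations; assign midranks.
sorted (value, group): (7,X), (8,X), (9,Y), (14,X), (14,Y), (15,Y), (17,Y), (19,Y), (25,X), (27,X), (28,Y), (29,Y)
ranks: 7->1, 8->2, 9->3, 14->4.5, 14->4.5, 15->6, 17->7, 19->8, 25->9, 27->10, 28->11, 29->12
Step 2: Rank sum for X: R1 = 1 + 2 + 4.5 + 9 + 10 = 26.5.
Step 3: U_X = R1 - n1(n1+1)/2 = 26.5 - 5*6/2 = 26.5 - 15 = 11.5.
       U_Y = n1*n2 - U_X = 35 - 11.5 = 23.5.
Step 4: Ties are present, so use the tie-corrected normal approximation (with continuity correction) for the p-value.
Step 5: p-value = 0.370914; compare to alpha = 0.05. fail to reject H0.

U_X = 11.5, p = 0.370914, fail to reject H0 at alpha = 0.05.


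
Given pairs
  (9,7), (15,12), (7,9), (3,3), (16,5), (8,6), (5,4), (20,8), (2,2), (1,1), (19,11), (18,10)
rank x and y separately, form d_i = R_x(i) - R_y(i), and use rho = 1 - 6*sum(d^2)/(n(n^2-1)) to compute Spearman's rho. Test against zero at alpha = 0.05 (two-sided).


Step 1: Rank x and y separately (midranks; no ties here).
rank(x): 9->7, 15->8, 7->5, 3->3, 16->9, 8->6, 5->4, 20->12, 2->2, 1->1, 19->11, 18->10
rank(y): 7->7, 12->12, 9->9, 3->3, 5->5, 6->6, 4->4, 8->8, 2->2, 1->1, 11->11, 10->10
Step 2: d_i = R_x(i) - R_y(i); compute d_i^2.
  (7-7)^2=0, (8-12)^2=16, (5-9)^2=16, (3-3)^2=0, (9-5)^2=16, (6-6)^2=0, (4-4)^2=0, (12-8)^2=16, (2-2)^2=0, (1-1)^2=0, (11-11)^2=0, (10-10)^2=0
sum(d^2) = 64.
Step 3: rho = 1 - 6*64 / (12*(12^2 - 1)) = 1 - 384/1716 = 0.776224.
Step 4: Under H0, t = rho * sqrt((n-2)/(1-rho^2)) = 3.8934 ~ t(10).
Step 5: Two-sided p-value from the t-distribution with 10 df = 0.002993.
Step 6: alpha = 0.05. reject H0.

rho = 0.7762, p = 0.002993, reject H0 at alpha = 0.05.


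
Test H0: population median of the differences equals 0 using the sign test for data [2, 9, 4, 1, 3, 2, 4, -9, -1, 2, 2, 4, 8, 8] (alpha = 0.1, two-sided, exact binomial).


Step 1: Discard zero differences. Original n = 14; n_eff = number of nonzero differences = 14.
Nonzero differences (with sign): +2, +9, +4, +1, +3, +2, +4, -9, -1, +2, +2, +4, +8, +8
Step 2: Count signs: positive = 12, negative = 2.
Step 3: Under H0: P(positive) = 0.5, so the number of positives S ~ Bin(14, 0.5).
Step 4: Two-sided exact p-value = sum of Bin(14,0.5) probabilities at or below the observed probability = 0.012939.
Step 5: alpha = 0.1. reject H0.

n_eff = 14, pos = 12, neg = 2, p = 0.012939, reject H0.


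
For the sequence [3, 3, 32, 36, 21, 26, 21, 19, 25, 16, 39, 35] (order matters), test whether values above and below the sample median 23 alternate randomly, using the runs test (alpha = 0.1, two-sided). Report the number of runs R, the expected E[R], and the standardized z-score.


Step 1: Compute median = 23; label A = above, B = below.
Labels in order: BBAABABBABAA  (n_A = 6, n_B = 6)
Step 2: Count runs R = 8.
Step 3: Under H0 (random ordering), E[R] = 2*n_A*n_B/(n_A+n_B) + 1 = 2*6*6/12 + 1 = 7.0000.
        Var[R] = 2*n_A*n_B*(2*n_A*n_B - n_A - n_B) / ((n_A+n_B)^2 * (n_A+n_B-1)) = 4320/1584 = 2.7273.
        SD[R] = 1.6514.
Step 4: Continuity-corrected z = (R - 0.5 - E[R]) / SD[R] = (8 - 0.5 - 7.0000) / 1.6514 = 0.3028.
Step 5: Two-sided p-value via normal approximation = 2*(1 - Phi(|z|)) = 0.762069.
Step 6: alpha = 0.1. fail to reject H0.

R = 8, z = 0.3028, p = 0.762069, fail to reject H0.


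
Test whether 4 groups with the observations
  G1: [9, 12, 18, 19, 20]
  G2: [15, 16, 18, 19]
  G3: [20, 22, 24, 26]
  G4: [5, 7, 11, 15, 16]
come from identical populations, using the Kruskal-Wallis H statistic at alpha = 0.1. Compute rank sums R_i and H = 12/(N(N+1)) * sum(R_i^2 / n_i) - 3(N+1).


Step 1: Combine all N = 18 observations and assign midranks.
sorted (value, group, rank): (5,G4,1), (7,G4,2), (9,G1,3), (11,G4,4), (12,G1,5), (15,G2,6.5), (15,G4,6.5), (16,G2,8.5), (16,G4,8.5), (18,G1,10.5), (18,G2,10.5), (19,G1,12.5), (19,G2,12.5), (20,G1,14.5), (20,G3,14.5), (22,G3,16), (24,G3,17), (26,G3,18)
Step 2: Sum ranks within each group.
R_1 = 45.5 (n_1 = 5)
R_2 = 38 (n_2 = 4)
R_3 = 65.5 (n_3 = 4)
R_4 = 22 (n_4 = 5)
Step 3: H = 12/(N(N+1)) * sum(R_i^2/n_i) - 3(N+1)
     = 12/(18*19) * (45.5^2/5 + 38^2/4 + 65.5^2/4 + 22^2/5) - 3*19
     = 0.035088 * 1944.41 - 57
     = 11.225000.
Step 4: Ties present; correction factor C = 1 - 30/(18^3 - 18) = 0.994840. Corrected H = 11.225000 / 0.994840 = 11.283221.
Step 5: Under H0, H ~ chi^2(3); p-value = 0.010289.
Step 6: alpha = 0.1. reject H0.

H = 11.2832, df = 3, p = 0.010289, reject H0.


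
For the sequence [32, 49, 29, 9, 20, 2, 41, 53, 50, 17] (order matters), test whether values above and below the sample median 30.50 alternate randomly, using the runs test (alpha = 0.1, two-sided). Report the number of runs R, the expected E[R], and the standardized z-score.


Step 1: Compute median = 30.50; label A = above, B = below.
Labels in order: AABBBBAAAB  (n_A = 5, n_B = 5)
Step 2: Count runs R = 4.
Step 3: Under H0 (random ordering), E[R] = 2*n_A*n_B/(n_A+n_B) + 1 = 2*5*5/10 + 1 = 6.0000.
        Var[R] = 2*n_A*n_B*(2*n_A*n_B - n_A - n_B) / ((n_A+n_B)^2 * (n_A+n_B-1)) = 2000/900 = 2.2222.
        SD[R] = 1.4907.
Step 4: Continuity-corrected z = (R + 0.5 - E[R]) / SD[R] = (4 + 0.5 - 6.0000) / 1.4907 = -1.0062.
Step 5: Two-sided p-value via normal approximation = 2*(1 - Phi(|z|)) = 0.314305.
Step 6: alpha = 0.1. fail to reject H0.

R = 4, z = -1.0062, p = 0.314305, fail to reject H0.


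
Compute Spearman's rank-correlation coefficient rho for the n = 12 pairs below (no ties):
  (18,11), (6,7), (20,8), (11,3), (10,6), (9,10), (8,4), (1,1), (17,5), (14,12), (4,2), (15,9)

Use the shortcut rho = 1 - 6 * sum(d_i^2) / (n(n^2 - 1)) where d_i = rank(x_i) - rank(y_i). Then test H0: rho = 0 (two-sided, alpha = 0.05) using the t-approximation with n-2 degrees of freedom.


Step 1: Rank x and y separately (midranks; no ties here).
rank(x): 18->11, 6->3, 20->12, 11->7, 10->6, 9->5, 8->4, 1->1, 17->10, 14->8, 4->2, 15->9
rank(y): 11->11, 7->7, 8->8, 3->3, 6->6, 10->10, 4->4, 1->1, 5->5, 12->12, 2->2, 9->9
Step 2: d_i = R_x(i) - R_y(i); compute d_i^2.
  (11-11)^2=0, (3-7)^2=16, (12-8)^2=16, (7-3)^2=16, (6-6)^2=0, (5-10)^2=25, (4-4)^2=0, (1-1)^2=0, (10-5)^2=25, (8-12)^2=16, (2-2)^2=0, (9-9)^2=0
sum(d^2) = 114.
Step 3: rho = 1 - 6*114 / (12*(12^2 - 1)) = 1 - 684/1716 = 0.601399.
Step 4: Under H0, t = rho * sqrt((n-2)/(1-rho^2)) = 2.3804 ~ t(10).
Step 5: Two-sided p-value from the t-distribution with 10 df = 0.038588.
Step 6: alpha = 0.05. reject H0.

rho = 0.6014, p = 0.038588, reject H0 at alpha = 0.05.


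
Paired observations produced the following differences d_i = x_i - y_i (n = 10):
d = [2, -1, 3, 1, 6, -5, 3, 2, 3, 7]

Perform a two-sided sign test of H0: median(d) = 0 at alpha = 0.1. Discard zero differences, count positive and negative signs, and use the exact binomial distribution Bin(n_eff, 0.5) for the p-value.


Step 1: Discard zero differences. Original n = 10; n_eff = number of nonzero differences = 10.
Nonzero differences (with sign): +2, -1, +3, +1, +6, -5, +3, +2, +3, +7
Step 2: Count signs: positive = 8, negative = 2.
Step 3: Under H0: P(positive) = 0.5, so the number of positives S ~ Bin(10, 0.5).
Step 4: Two-sided exact p-value = sum of Bin(10,0.5) probabilities at or below the observed probability = 0.109375.
Step 5: alpha = 0.1. fail to reject H0.

n_eff = 10, pos = 8, neg = 2, p = 0.109375, fail to reject H0.


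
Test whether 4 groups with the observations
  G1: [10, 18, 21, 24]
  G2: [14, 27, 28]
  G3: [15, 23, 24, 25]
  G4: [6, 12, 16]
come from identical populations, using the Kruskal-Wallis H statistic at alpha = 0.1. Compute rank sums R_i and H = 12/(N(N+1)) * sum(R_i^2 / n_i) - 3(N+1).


Step 1: Combine all N = 14 observations and assign midranks.
sorted (value, group, rank): (6,G4,1), (10,G1,2), (12,G4,3), (14,G2,4), (15,G3,5), (16,G4,6), (18,G1,7), (21,G1,8), (23,G3,9), (24,G1,10.5), (24,G3,10.5), (25,G3,12), (27,G2,13), (28,G2,14)
Step 2: Sum ranks within each group.
R_1 = 27.5 (n_1 = 4)
R_2 = 31 (n_2 = 3)
R_3 = 36.5 (n_3 = 4)
R_4 = 10 (n_4 = 3)
Step 3: H = 12/(N(N+1)) * sum(R_i^2/n_i) - 3(N+1)
     = 12/(14*15) * (27.5^2/4 + 31^2/3 + 36.5^2/4 + 10^2/3) - 3*15
     = 0.057143 * 875.792 - 45
     = 5.045238.
Step 4: Ties present; correction factor C = 1 - 6/(14^3 - 14) = 0.997802. Corrected H = 5.045238 / 0.997802 = 5.056351.
Step 5: Under H0, H ~ chi^2(3); p-value = 0.167717.
Step 6: alpha = 0.1. fail to reject H0.

H = 5.0564, df = 3, p = 0.167717, fail to reject H0.


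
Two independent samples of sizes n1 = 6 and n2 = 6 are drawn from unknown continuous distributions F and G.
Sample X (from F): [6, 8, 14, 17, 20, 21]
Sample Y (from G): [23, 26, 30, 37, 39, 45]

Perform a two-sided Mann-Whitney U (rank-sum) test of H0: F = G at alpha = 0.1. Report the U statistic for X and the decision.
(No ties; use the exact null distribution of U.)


Step 1: Combine and sort all 12 observations; assign midranks.
sorted (value, group): (6,X), (8,X), (14,X), (17,X), (20,X), (21,X), (23,Y), (26,Y), (30,Y), (37,Y), (39,Y), (45,Y)
ranks: 6->1, 8->2, 14->3, 17->4, 20->5, 21->6, 23->7, 26->8, 30->9, 37->10, 39->11, 45->12
Step 2: Rank sum for X: R1 = 1 + 2 + 3 + 4 + 5 + 6 = 21.
Step 3: U_X = R1 - n1(n1+1)/2 = 21 - 6*7/2 = 21 - 21 = 0.
       U_Y = n1*n2 - U_X = 36 - 0 = 36.
Step 4: No ties, so the exact null distribution of U (based on enumerating the C(12,6) = 924 equally likely rank assignments) gives the two-sided p-value.
Step 5: p-value = 0.002165; compare to alpha = 0.1. reject H0.

U_X = 0, p = 0.002165, reject H0 at alpha = 0.1.
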